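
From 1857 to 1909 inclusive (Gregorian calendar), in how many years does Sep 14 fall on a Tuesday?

Track Sep 14's weekday year by year (advancing +1, or +2 across a Feb 29):
  1857: Mon  1858: Tue (+1) ✓  1859: Wed (+1)  1860: Fri (+2)  1861: Sat (+1)
  1862: Sun (+1)  1863: Mon (+1)  1864: Wed (+2)  1865: Thu (+1)  1866: Fri (+1)
  1867: Sat (+1)  1868: Mon (+2)  1869: Tue (+1) ✓  1870: Wed (+1)  … (25 more years) …
  1896: Mon (+2)  1897: Tue (+1) ✓  1898: Wed (+1)  1899: Thu (+1)  1900: Fri (+1)
  1901: Sat (+1)  1902: Sun (+1)  1903: Mon (+1)  1904: Wed (+2)  1905: Thu (+1)
  1906: Fri (+1)  1907: Sat (+1)  1908: Mon (+2)  1909: Tue (+1) ✓
Tuesday years: 1858, 1869, 1875, 1880, 1886, 1897, 1909 — 7 in total.

7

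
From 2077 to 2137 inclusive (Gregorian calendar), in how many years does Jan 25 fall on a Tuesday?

10

Track Jan 25's weekday year by year (advancing +1, or +2 across a Feb 29):
  2077: Mon  2078: Tue (+1) ✓  2079: Wed (+1)  2080: Thu (+1)  2081: Sat (+2)
  2082: Sun (+1)  2083: Mon (+1)  2084: Tue (+1) ✓  2085: Thu (+2)  2086: Fri (+1)
  2087: Sat (+1)  2088: Sun (+1)  2089: Tue (+2) ✓  2090: Wed (+1)  … (33 more years) …
  2124: Tue (+1) ✓  2125: Thu (+2)  2126: Fri (+1)  2127: Sat (+1)  2128: Sun (+1)
  2129: Tue (+2) ✓  2130: Wed (+1)  2131: Thu (+1)  2132: Fri (+1)  2133: Sun (+2)
  2134: Mon (+1)  2135: Tue (+1) ✓  2136: Wed (+1)  2137: Fri (+2)
Tuesday years: 2078, 2084, 2089, 2095, 2101, 2107, 2118, 2124, 2129, 2135 — 10 in total.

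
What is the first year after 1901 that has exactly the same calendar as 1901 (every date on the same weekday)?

1907

Two years share a calendar iff Jan 1 falls on the same weekday and both are leap or both are common. 1901: Jan 1 is Tuesday, common year.
1902: Jan 1 Wednesday, common
1903: Jan 1 Thursday, common
1904: Jan 1 Friday, leap
1905: Jan 1 Sunday, common
1906: Jan 1 Monday, common
1907: Jan 1 Tuesday, common
1907 matches on both conditions.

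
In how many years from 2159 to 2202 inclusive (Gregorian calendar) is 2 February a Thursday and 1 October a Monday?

2

Check each year's weekday for 2 February and 1 October:
  2159: Fri/Mon  2160: Sat/Wed  2161: Mon/Thu  2162: Tue/Fri  2163: Wed/Sat  2164: Thu/Mon ✓  2165: Sat/Tue  2166: Sun/Wed  2167: Mon/Thu  2168: Tue/Sat  2169: Thu/Sun  2170: Fri/Mon  2171: Sat/Tue  2172: Sun/Thu  …(16 more)…  2189: Mon/Thu  2190: Tue/Fri  2191: Wed/Sat  2192: Thu/Mon ✓  2193: Sat/Tue  2194: Sun/Wed  2195: Mon/Thu  2196: Tue/Sat  2197: Thu/Sun  2198: Fri/Mon  2199: Sat/Tue  2200: Sun/Wed  2201: Mon/Thu  2202: Tue/Fri
Both conditions hold in: 2164, 2192 — 2.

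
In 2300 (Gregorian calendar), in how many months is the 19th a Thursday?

Check the 19th of each month of 2300: Jan 19: Fri, Feb 19: Mon, Mar 19: Mon, Apr 19: Thu, May 19: Sat, Jun 19: Tue, Jul 19: Thu, Aug 19: Sun, Sep 19: Wed, Oct 19: Fri, Nov 19: Mon, Dec 19: Wed.
Thursday occurs in April, July — 2 months.

2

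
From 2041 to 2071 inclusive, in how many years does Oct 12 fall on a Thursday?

4

Track Oct 12's weekday year by year (advancing +1, or +2 across a Feb 29):
  2041: Sat  2042: Sun (+1)  2043: Mon (+1)  2044: Wed (+2)  2045: Thu (+1) ✓
  2046: Fri (+1)  2047: Sat (+1)  2048: Mon (+2)  2049: Tue (+1)  2050: Wed (+1)
  2051: Thu (+1) ✓  2052: Sat (+2)  2053: Sun (+1)  2054: Mon (+1)  … (3 more years) …
  2058: Sat (+1)  2059: Sun (+1)  2060: Tue (+2)  2061: Wed (+1)  2062: Thu (+1) ✓
  2063: Fri (+1)  2064: Sun (+2)  2065: Mon (+1)  2066: Tue (+1)  2067: Wed (+1)
  2068: Fri (+2)  2069: Sat (+1)  2070: Sun (+1)  2071: Mon (+1)
Thursday years: 2045, 2051, 2056, 2062 — 4 in total.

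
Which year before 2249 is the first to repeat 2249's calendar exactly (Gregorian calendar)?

2238

Two years share a calendar iff Jan 1 falls on the same weekday and both are leap or both are common. 2249: Jan 1 is Monday, common year.
2248: Jan 1 Saturday, leap
2247: Jan 1 Friday, common
2246: Jan 1 Thursday, common
2245: Jan 1 Wednesday, common
2244: Jan 1 Monday, leap
2243: Jan 1 Sunday, common
2242: Jan 1 Saturday, common
2241: Jan 1 Friday, common
2240: Jan 1 Wednesday, leap
2239: Jan 1 Tuesday, common
2238: Jan 1 Monday, common
2238 matches on both conditions.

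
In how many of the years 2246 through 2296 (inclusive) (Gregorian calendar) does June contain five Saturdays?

15

June has 30 days; it has five Saturdays when Saturday falls among the first (month-length − 28) days — i.e. when June 1 is one of Saturday/Friday.
June 1 by year: 2246:Mon 2247:Tue 2248:Thu 2249:Fri✓ 2250:Sat✓ 2251:Sun 2252:Tue 2253:Wed 2254:Thu 2255:Fri✓ 2256:Sun 2257:Mon 2258:Tue 2259:Wed 2260:Fri✓ …(21 more)… 2282:Thu 2283:Fri✓ 2284:Sun 2285:Mon 2286:Tue 2287:Wed 2288:Fri✓ 2289:Sat✓ 2290:Sun 2291:Mon 2292:Wed 2293:Thu 2294:Fri✓ 2295:Sat✓ 2296:Mon
Years with five Saturdays: 2249, 2250, 2255, 2260, 2261, 2266, 2267, 2272, 2277, 2278, 2283, 2288, 2289, 2294, 2295 → 15.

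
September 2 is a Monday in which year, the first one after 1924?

1929

From one year to the next, a fixed date's weekday advances by 1, or by 2 when a Feb 29 lies between the two dates.
1924: September 2 is Tuesday.
1925: Wednesday (+1)
1926: Thursday (+1)
1927: Friday (+1)
1928: Sunday (+2)
1929: Monday (+1)
September 2 falls on a Monday in 1929.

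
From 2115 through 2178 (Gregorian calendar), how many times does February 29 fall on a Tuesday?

Leap years in 2115–2178: 16 of them.
Feb 29 weekday advances by 5 (mod 7) from one leap year to the next four years later (or differs when a century non-leap intervenes).
Leap-day weekdays: 2116:Sat 2120:Thu 2124:Tue✓ 2128:Sun 2132:Fri 2136:Wed 2140:Mon 2144:Sat 2148:Thu 2152:Tue✓ 2156:Sun 2160:Fri 2164:Wed 2168:Mon 2172:Sat 2176:Thu
Tuesday: 2124, 2152 → 2.

2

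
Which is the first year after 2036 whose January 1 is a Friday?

2038

Jan 1 advances by 2 weekdays after a leap year and by 1 after a common year.
2036: Jan 1 is Tuesday (leap).
2037: Thursday
2038: Friday
2038 begins on a Friday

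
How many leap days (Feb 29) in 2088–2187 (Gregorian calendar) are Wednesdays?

Leap years in 2088–2187: 24 of them.
Feb 29 weekday advances by 5 (mod 7) from one leap year to the next four years later (or differs when a century non-leap intervenes).
Leap-day weekdays: 2088:Sun 2092:Fri 2096:Wed✓ 2104:Fri 2108:Wed✓ 2112:Mon 2116:Sat 2120:Thu 2124:Tue 2128:Sun 2132:Fri 2136:Wed✓ 2140:Mon 2144:Sat 2148:Thu 2152:Tue 2156:Sun 2160:Fri 2164:Wed✓ 2168:Mon 2172:Sat 2176:Thu 2180:Tue 2184:Sun
Wednesday: 2096, 2108, 2136, 2164 → 4.

4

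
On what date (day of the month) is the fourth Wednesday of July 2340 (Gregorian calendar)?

July 1, 2340 is a Monday, so the first Wednesday is the 3rd.
The fourth Wednesday is 3 + 21 = 24.

24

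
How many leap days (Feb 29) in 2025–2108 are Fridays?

Leap years in 2025–2108: 20 of them.
Feb 29 weekday advances by 5 (mod 7) from one leap year to the next four years later (or differs when a century non-leap intervenes).
Leap-day weekdays: 2028:Tue 2032:Sun 2036:Fri✓ 2040:Wed 2044:Mon 2048:Sat 2052:Thu 2056:Tue 2060:Sun 2064:Fri✓ 2068:Wed 2072:Mon 2076:Sat 2080:Thu 2084:Tue 2088:Sun 2092:Fri✓ 2096:Wed 2104:Fri✓ 2108:Wed
Friday: 2036, 2064, 2092, 2104 → 4.

4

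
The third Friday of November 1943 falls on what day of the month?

19

November 1, 1943 is a Monday, so the first Friday is the 5th.
The third Friday is 5 + 14 = 19.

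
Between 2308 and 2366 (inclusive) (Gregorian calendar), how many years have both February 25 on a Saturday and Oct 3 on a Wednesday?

2

Check each year's weekday for February 25 and Oct 3:
  2308: Tue/Sat  2309: Thu/Sun  2310: Fri/Mon  2311: Sat/Tue  2312: Sun/Thu  2313: Tue/Fri  2314: Wed/Sat  2315: Thu/Sun  2316: Fri/Tue  2317: Sun/Wed  2318: Mon/Thu  2319: Tue/Fri  2320: Wed/Sun  2321: Fri/Mon  …(31 more)…  2353: Wed/Sat  2354: Thu/Sun  2355: Fri/Mon  2356: Sat/Wed ✓  2357: Mon/Thu  2358: Tue/Fri  2359: Wed/Sat  2360: Thu/Mon  2361: Sat/Tue  2362: Sun/Wed  2363: Mon/Thu  2364: Tue/Sat  2365: Thu/Sun  2366: Fri/Mon
Both conditions hold in: 2328, 2356 — 2.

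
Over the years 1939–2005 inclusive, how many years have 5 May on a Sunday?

10

Track 5 May's weekday year by year (advancing +1, or +2 across a Feb 29):
  1939: Fri  1940: Sun (+2) ✓  1941: Mon (+1)  1942: Tue (+1)  1943: Wed (+1)
  1944: Fri (+2)  1945: Sat (+1)  1946: Sun (+1) ✓  1947: Mon (+1)  1948: Wed (+2)
  1949: Thu (+1)  1950: Fri (+1)  1951: Sat (+1)  1952: Mon (+2)  … (39 more years) …
  1992: Tue (+2)  1993: Wed (+1)  1994: Thu (+1)  1995: Fri (+1)  1996: Sun (+2) ✓
  1997: Mon (+1)  1998: Tue (+1)  1999: Wed (+1)  2000: Fri (+2)  2001: Sat (+1)
  2002: Sun (+1) ✓  2003: Mon (+1)  2004: Wed (+2)  2005: Thu (+1)
Sunday years: 1940, 1946, 1957, 1963, 1968, 1974, 1985, 1991, 1996, 2002 — 10 in total.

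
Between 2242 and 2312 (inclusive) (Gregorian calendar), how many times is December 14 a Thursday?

11

Track December 14's weekday year by year (advancing +1, or +2 across a Feb 29):
  2242: Wed  2243: Thu (+1) ✓  2244: Sat (+2)  2245: Sun (+1)  2246: Mon (+1)
  2247: Tue (+1)  2248: Thu (+2) ✓  2249: Fri (+1)  2250: Sat (+1)  2251: Sun (+1)
  2252: Tue (+2)  2253: Wed (+1)  2254: Thu (+1) ✓  2255: Fri (+1)  … (43 more years) …
  2299: Thu (+1) ✓  2300: Fri (+1)  2301: Sat (+1)  2302: Sun (+1)  2303: Mon (+1)
  2304: Wed (+2)  2305: Thu (+1) ✓  2306: Fri (+1)  2307: Sat (+1)  2308: Mon (+2)
  2309: Tue (+1)  2310: Wed (+1)  2311: Thu (+1) ✓  2312: Sat (+2)
Thursday years: 2243, 2248, 2254, 2265, 2271, 2276, 2282, 2293, 2299, 2305, 2311 — 11 in total.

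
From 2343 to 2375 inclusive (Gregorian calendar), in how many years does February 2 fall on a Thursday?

4

Track February 2's weekday year by year (advancing +1, or +2 across a Feb 29):
  2343: Tue  2344: Wed (+1)  2345: Fri (+2)  2346: Sat (+1)  2347: Sun (+1)
  2348: Mon (+1)  2349: Wed (+2)  2350: Thu (+1) ✓  2351: Fri (+1)  2352: Sat (+1)
  2353: Mon (+2)  2354: Tue (+1)  2355: Wed (+1)  2356: Thu (+1) ✓  … (5 more years) …
  2362: Fri (+1)  2363: Sat (+1)  2364: Sun (+1)  2365: Tue (+2)  2366: Wed (+1)
  2367: Thu (+1) ✓  2368: Fri (+1)  2369: Sun (+2)  2370: Mon (+1)  2371: Tue (+1)
  2372: Wed (+1)  2373: Fri (+2)  2374: Sat (+1)  2375: Sun (+1)
Thursday years: 2350, 2356, 2361, 2367 — 4 in total.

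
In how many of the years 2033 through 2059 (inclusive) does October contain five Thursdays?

12

October has 31 days; it has five Thursdays when Thursday falls among the first (month-length − 28) days — i.e. when October 1 is one of Thursday/Wednesday/Tuesday.
October 1 by year: 2033:Sat 2034:Sun 2035:Mon 2036:Wed✓ 2037:Thu✓ 2038:Fri 2039:Sat 2040:Mon 2041:Tue✓ 2042:Wed✓ 2043:Thu✓ 2044:Sat 2045:Sun 2046:Mon 2047:Tue✓ 2048:Thu✓ 2049:Fri 2050:Sat 2051:Sun 2052:Tue✓ 2053:Wed✓ 2054:Thu✓ 2055:Fri 2056:Sun 2057:Mon 2058:Tue✓ 2059:Wed✓
Years with five Thursdays: 2036, 2037, 2041, 2042, 2043, 2047, 2048, 2052, 2053, 2054, 2058, 2059 → 12.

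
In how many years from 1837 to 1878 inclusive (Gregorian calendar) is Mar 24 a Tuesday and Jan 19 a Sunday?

Check each year's weekday for Mar 24 and Jan 19:
  1837: Fri/Thu  1838: Sat/Fri  1839: Sun/Sat  1840: Tue/Sun ✓  1841: Wed/Tue  1842: Thu/Wed  1843: Fri/Thu  1844: Sun/Fri  1845: Mon/Sun  1846: Tue/Mon  1847: Wed/Tue  1848: Fri/Wed  1849: Sat/Fri  1850: Sun/Sat  …(14 more)…  1865: Fri/Thu  1866: Sat/Fri  1867: Sun/Sat  1868: Tue/Sun ✓  1869: Wed/Tue  1870: Thu/Wed  1871: Fri/Thu  1872: Sun/Fri  1873: Mon/Sun  1874: Tue/Mon  1875: Wed/Tue  1876: Fri/Wed  1877: Sat/Fri  1878: Sun/Sat
Both conditions hold in: 1840, 1868 — 2.

2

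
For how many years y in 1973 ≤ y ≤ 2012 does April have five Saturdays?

April has 30 days; it has five Saturdays when Saturday falls among the first (month-length − 28) days — i.e. when April 1 is one of Saturday/Friday.
April 1 by year: 1973:Sun 1974:Mon 1975:Tue 1976:Thu 1977:Fri✓ 1978:Sat✓ 1979:Sun 1980:Tue 1981:Wed 1982:Thu 1983:Fri✓ 1984:Sun 1985:Mon 1986:Tue 1987:Wed …(10 more)… 1998:Wed 1999:Thu 2000:Sat✓ 2001:Sun 2002:Mon 2003:Tue 2004:Thu 2005:Fri✓ 2006:Sat✓ 2007:Sun 2008:Tue 2009:Wed 2010:Thu 2011:Fri✓ 2012:Sun
Years with five Saturdays: 1977, 1978, 1983, 1988, 1989, 1994, 1995, 2000, 2005, 2006, 2011 → 11.

11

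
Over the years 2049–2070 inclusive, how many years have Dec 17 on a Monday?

3

Track Dec 17's weekday year by year (advancing +1, or +2 across a Feb 29):
  2049: Fri  2050: Sat (+1)  2051: Sun (+1)  2052: Tue (+2)  2053: Wed (+1)
  2054: Thu (+1)  2055: Fri (+1)  2056: Sun (+2)  2057: Mon (+1) ✓  2058: Tue (+1)
  2059: Wed (+1)  2060: Fri (+2)  2061: Sat (+1)  2062: Sun (+1)  2063: Mon (+1) ✓
  2064: Wed (+2)  2065: Thu (+1)  2066: Fri (+1)  2067: Sat (+1)  2068: Mon (+2) ✓
  2069: Tue (+1)  2070: Wed (+1)
Monday years: 2057, 2063, 2068 — 3 in total.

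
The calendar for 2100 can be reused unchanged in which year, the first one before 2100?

Two years share a calendar iff Jan 1 falls on the same weekday and both are leap or both are common. 2100: Jan 1 is Friday, common year.
2099: Jan 1 Thursday, common
2098: Jan 1 Wednesday, common
2097: Jan 1 Tuesday, common
2096: Jan 1 Sunday, leap
2095: Jan 1 Saturday, common
2094: Jan 1 Friday, common
2094 matches on both conditions.

2094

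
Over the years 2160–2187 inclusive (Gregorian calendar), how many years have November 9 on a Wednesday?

4

Track November 9's weekday year by year (advancing +1, or +2 across a Feb 29):
  2160: Sun  2161: Mon (+1)  2162: Tue (+1)  2163: Wed (+1) ✓  2164: Fri (+2)
  2165: Sat (+1)  2166: Sun (+1)  2167: Mon (+1)  2168: Wed (+2) ✓  2169: Thu (+1)
  2170: Fri (+1)  2171: Sat (+1)  2172: Mon (+2)  2173: Tue (+1)  2174: Wed (+1) ✓
  2175: Thu (+1)  2176: Sat (+2)  2177: Sun (+1)  2178: Mon (+1)  2179: Tue (+1)
  2180: Thu (+2)  2181: Fri (+1)  2182: Sat (+1)  2183: Sun (+1)  2184: Tue (+2)
  2185: Wed (+1) ✓  2186: Thu (+1)  2187: Fri (+1)
Wednesday years: 2163, 2168, 2174, 2185 — 4 in total.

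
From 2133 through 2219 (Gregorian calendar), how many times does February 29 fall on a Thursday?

Leap years in 2133–2219: 20 of them.
Feb 29 weekday advances by 5 (mod 7) from one leap year to the next four years later (or differs when a century non-leap intervenes).
Leap-day weekdays: 2136:Wed 2140:Mon 2144:Sat 2148:Thu✓ 2152:Tue 2156:Sun 2160:Fri 2164:Wed 2168:Mon 2172:Sat 2176:Thu✓ 2180:Tue 2184:Sun 2188:Fri 2192:Wed 2196:Mon 2204:Wed 2208:Mon 2212:Sat 2216:Thu✓
Thursday: 2148, 2176, 2216 → 3.

3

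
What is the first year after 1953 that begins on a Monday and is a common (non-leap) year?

1962

Jan 1 advances by 2 weekdays after a leap year and by 1 after a common year.
1953: Jan 1 is Thursday.
1954: Friday
1955: Saturday
1956: Sunday (leap)
1957: Tuesday
1958: Wednesday
1959: Thursday
1960: Friday (leap)
1961: Sunday
1962: Monday
1962 begins on a Monday and is a common year.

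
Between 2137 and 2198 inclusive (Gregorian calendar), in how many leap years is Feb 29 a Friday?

2

Leap years in 2137–2198: 15 of them.
Feb 29 weekday advances by 5 (mod 7) from one leap year to the next four years later (or differs when a century non-leap intervenes).
Leap-day weekdays: 2140:Mon 2144:Sat 2148:Thu 2152:Tue 2156:Sun 2160:Fri✓ 2164:Wed 2168:Mon 2172:Sat 2176:Thu 2180:Tue 2184:Sun 2188:Fri✓ 2192:Wed 2196:Mon
Friday: 2160, 2188 → 2.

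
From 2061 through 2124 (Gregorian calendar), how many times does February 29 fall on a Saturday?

2

Leap years in 2061–2124: 15 of them.
Feb 29 weekday advances by 5 (mod 7) from one leap year to the next four years later (or differs when a century non-leap intervenes).
Leap-day weekdays: 2064:Fri 2068:Wed 2072:Mon 2076:Sat✓ 2080:Thu 2084:Tue 2088:Sun 2092:Fri 2096:Wed 2104:Fri 2108:Wed 2112:Mon 2116:Sat✓ 2120:Thu 2124:Tue
Saturday: 2076, 2116 → 2.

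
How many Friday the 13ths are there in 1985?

Check the 13th of each month of 1985: Jan 13: Sun, Feb 13: Wed, Mar 13: Wed, Apr 13: Sat, May 13: Mon, Jun 13: Thu, Jul 13: Sat, Aug 13: Tue, Sep 13: Fri, Oct 13: Sun, Nov 13: Wed, Dec 13: Fri.
Friday occurs in September, December — 2 months.

2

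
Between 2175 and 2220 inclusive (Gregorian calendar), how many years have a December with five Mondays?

December has 31 days; it has five Mondays when Monday falls among the first (month-length − 28) days — i.e. when December 1 is one of Monday/Sunday/Saturday.
December 1 by year: 2175:Fri 2176:Sun✓ 2177:Mon✓ 2178:Tue 2179:Wed 2180:Fri 2181:Sat✓ 2182:Sun✓ 2183:Mon✓ 2184:Wed 2185:Thu 2186:Fri 2187:Sat✓ 2188:Mon✓ 2189:Tue …(16 more)… 2206:Mon✓ 2207:Tue 2208:Thu 2209:Fri 2210:Sat✓ 2211:Sun✓ 2212:Tue 2213:Wed 2214:Thu 2215:Fri 2216:Sun✓ 2217:Mon✓ 2218:Tue 2219:Wed 2220:Fri
Years with five Mondays: 2176, 2177, 2181, 2182, 2183, 2187, 2188, 2192, 2193, 2194, 2198, 2199, 2200, 2204, 2205, 2206, 2210, 2211, 2216, 2217 → 20.

20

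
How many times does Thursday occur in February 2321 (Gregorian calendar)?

February 2321 has 28 days and begins on Tuesday.
The first Thursday is February 3.
Thursdays fall on 3, 10, 17, 24 — that's 4.

4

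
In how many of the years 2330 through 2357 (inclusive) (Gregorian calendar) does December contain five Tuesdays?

December has 31 days; it has five Tuesdays when Tuesday falls among the first (month-length − 28) days — i.e. when December 1 is one of Tuesday/Monday/Sunday.
December 1 by year: 2330:Mon✓ 2331:Tue✓ 2332:Thu 2333:Fri 2334:Sat 2335:Sun✓ 2336:Tue✓ 2337:Wed 2338:Thu 2339:Fri 2340:Sun✓ 2341:Mon✓ 2342:Tue✓ 2343:Wed 2344:Fri 2345:Sat 2346:Sun✓ 2347:Mon✓ 2348:Wed 2349:Thu 2350:Fri 2351:Sat 2352:Mon✓ 2353:Tue✓ 2354:Wed 2355:Thu 2356:Sat 2357:Sun✓
Years with five Tuesdays: 2330, 2331, 2335, 2336, 2340, 2341, 2342, 2346, 2347, 2352, 2353, 2357 → 12.

12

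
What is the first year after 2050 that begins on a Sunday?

Jan 1 advances by 2 weekdays after a leap year and by 1 after a common year.
2050: Jan 1 is Saturday.
2051: Sunday
2051 begins on a Sunday

2051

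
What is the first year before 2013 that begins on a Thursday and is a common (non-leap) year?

2009

Jan 1 advances by 2 weekdays after a leap year and by 1 after a common year.
2013: Jan 1 is Tuesday.
2012: Sunday (leap)
2011: Saturday
2010: Friday
2009: Thursday
2009 begins on a Thursday and is a common year.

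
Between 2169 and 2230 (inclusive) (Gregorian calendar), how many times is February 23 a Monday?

9

Track February 23's weekday year by year (advancing +1, or +2 across a Feb 29):
  2169: Thu  2170: Fri (+1)  2171: Sat (+1)  2172: Sun (+1)  2173: Tue (+2)
  2174: Wed (+1)  2175: Thu (+1)  2176: Fri (+1)  2177: Sun (+2)  2178: Mon (+1) ✓
  2179: Tue (+1)  2180: Wed (+1)  2181: Fri (+2)  2182: Sat (+1)  … (34 more years) …
  2217: Sun (+2)  2218: Mon (+1) ✓  2219: Tue (+1)  2220: Wed (+1)  2221: Fri (+2)
  2222: Sat (+1)  2223: Sun (+1)  2224: Mon (+1) ✓  2225: Wed (+2)  2226: Thu (+1)
  2227: Fri (+1)  2228: Sat (+1)  2229: Mon (+2) ✓  2230: Tue (+1)
Monday years: 2178, 2184, 2189, 2195, 2201, 2207, 2218, 2224, 2229 — 9 in total.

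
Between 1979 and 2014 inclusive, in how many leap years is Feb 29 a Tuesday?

1

Leap years in 1979–2014: 9 of them.
Feb 29 weekday advances by 5 (mod 7) from one leap year to the next four years later (or differs when a century non-leap intervenes).
Leap-day weekdays: 1980:Fri 1984:Wed 1988:Mon 1992:Sat 1996:Thu 2000:Tue✓ 2004:Sun 2008:Fri 2012:Wed
Tuesday: 2000 → 1.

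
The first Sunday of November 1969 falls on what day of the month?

2

November 1, 1969 is a Saturday, so the first Sunday is the 2nd.
The first Sunday is 2 + 0 = 2.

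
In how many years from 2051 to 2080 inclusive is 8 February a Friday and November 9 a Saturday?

3

Check each year's weekday for 8 February and November 9:
  2051: Wed/Thu  2052: Thu/Sat  2053: Sat/Sun  2054: Sun/Mon  2055: Mon/Tue  2056: Tue/Thu  2057: Thu/Fri  2058: Fri/Sat ✓  2059: Sat/Sun  2060: Sun/Tue  2061: Tue/Wed  2062: Wed/Thu  2063: Thu/Fri  2064: Fri/Sun  2065: Sun/Mon  2066: Mon/Tue  2067: Tue/Wed  2068: Wed/Fri  2069: Fri/Sat ✓  2070: Sat/Sun  2071: Sun/Mon  2072: Mon/Wed  2073: Wed/Thu  2074: Thu/Fri  2075: Fri/Sat ✓  2076: Sat/Mon  2077: Mon/Tue  2078: Tue/Wed  2079: Wed/Thu  2080: Thu/Sat
Both conditions hold in: 2058, 2069, 2075 — 3.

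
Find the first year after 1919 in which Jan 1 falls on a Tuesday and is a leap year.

1924

Jan 1 advances by 2 weekdays after a leap year and by 1 after a common year.
1919: Jan 1 is Wednesday.
1920: Thursday (leap)
1921: Saturday
1922: Sunday
1923: Monday
1924: Tuesday (leap)
1924 begins on a Tuesday and is a leap year.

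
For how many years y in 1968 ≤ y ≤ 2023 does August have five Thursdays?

August has 31 days; it has five Thursdays when Thursday falls among the first (month-length − 28) days — i.e. when August 1 is one of Thursday/Wednesday/Tuesday.
August 1 by year: 1968:Thu✓ 1969:Fri 1970:Sat 1971:Sun 1972:Tue✓ 1973:Wed✓ 1974:Thu✓ 1975:Fri 1976:Sun 1977:Mon 1978:Tue✓ 1979:Wed✓ 1980:Fri 1981:Sat 1982:Sun …(26 more)… 2009:Sat 2010:Sun 2011:Mon 2012:Wed✓ 2013:Thu✓ 2014:Fri 2015:Sat 2016:Mon 2017:Tue✓ 2018:Wed✓ 2019:Thu✓ 2020:Sat 2021:Sun 2022:Mon 2023:Tue✓
Years with five Thursdays: 1968, 1972, 1973, 1974, 1978, 1979, 1984, 1985, 1989, 1990, 1991, 1995, 1996, 2000, 2001, 2002, 2006, 2007, 2012, 2013, 2017, 2018, 2019, 2023 → 24.

24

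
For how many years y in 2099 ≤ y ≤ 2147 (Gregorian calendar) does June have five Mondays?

June has 30 days; it has five Mondays when Monday falls among the first (month-length − 28) days — i.e. when June 1 is one of Monday/Sunday.
June 1 by year: 2099:Mon✓ 2100:Tue 2101:Wed 2102:Thu 2103:Fri 2104:Sun✓ 2105:Mon✓ 2106:Tue 2107:Wed 2108:Fri 2109:Sat 2110:Sun✓ 2111:Mon✓ 2112:Wed 2113:Thu …(19 more)… 2133:Mon✓ 2134:Tue 2135:Wed 2136:Fri 2137:Sat 2138:Sun✓ 2139:Mon✓ 2140:Wed 2141:Thu 2142:Fri 2143:Sat 2144:Mon✓ 2145:Tue 2146:Wed 2147:Thu
Years with five Mondays: 2099, 2104, 2105, 2110, 2111, 2116, 2121, 2122, 2127, 2132, 2133, 2138, 2139, 2144 → 14.

14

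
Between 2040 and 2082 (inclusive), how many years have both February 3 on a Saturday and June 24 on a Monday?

2

Check each year's weekday for February 3 and June 24:
  2040: Fri/Sun  2041: Sun/Mon  2042: Mon/Tue  2043: Tue/Wed  2044: Wed/Fri  2045: Fri/Sat  2046: Sat/Sun  2047: Sun/Mon  2048: Mon/Wed  2049: Wed/Thu  2050: Thu/Fri  2051: Fri/Sat  2052: Sat/Mon ✓  2053: Mon/Tue  …(15 more)…  2069: Sun/Mon  2070: Mon/Tue  2071: Tue/Wed  2072: Wed/Fri  2073: Fri/Sat  2074: Sat/Sun  2075: Sun/Mon  2076: Mon/Wed  2077: Wed/Thu  2078: Thu/Fri  2079: Fri/Sat  2080: Sat/Mon ✓  2081: Mon/Tue  2082: Tue/Wed
Both conditions hold in: 2052, 2080 — 2.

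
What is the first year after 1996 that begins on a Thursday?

1998

Jan 1 advances by 2 weekdays after a leap year and by 1 after a common year.
1996: Jan 1 is Monday (leap).
1997: Wednesday
1998: Thursday
1998 begins on a Thursday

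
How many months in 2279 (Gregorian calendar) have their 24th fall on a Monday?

Check the 24th of each month of 2279: Jan 24: Fri, Feb 24: Mon, Mar 24: Mon, Apr 24: Thu, May 24: Sat, Jun 24: Tue, Jul 24: Thu, Aug 24: Sun, Sep 24: Wed, Oct 24: Fri, Nov 24: Mon, Dec 24: Wed.
Monday occurs in February, March, November — 3 months.

3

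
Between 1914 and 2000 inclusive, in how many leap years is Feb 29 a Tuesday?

Leap years in 1914–2000: 22 of them.
Feb 29 weekday advances by 5 (mod 7) from one leap year to the next four years later (or differs when a century non-leap intervenes).
Leap-day weekdays: 1916:Tue✓ 1920:Sun 1924:Fri 1928:Wed 1932:Mon 1936:Sat 1940:Thu 1944:Tue✓ 1948:Sun 1952:Fri 1956:Wed 1960:Mon 1964:Sat 1968:Thu 1972:Tue✓ 1976:Sun 1980:Fri 1984:Wed 1988:Mon 1992:Sat 1996:Thu 2000:Tue✓
Tuesday: 1916, 1944, 1972, 2000 → 4.

4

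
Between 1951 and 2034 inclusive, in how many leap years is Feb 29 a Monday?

Leap years in 1951–2034: 21 of them.
Feb 29 weekday advances by 5 (mod 7) from one leap year to the next four years later (or differs when a century non-leap intervenes).
Leap-day weekdays: 1952:Fri 1956:Wed 1960:Mon✓ 1964:Sat 1968:Thu 1972:Tue 1976:Sun 1980:Fri 1984:Wed 1988:Mon✓ 1992:Sat 1996:Thu 2000:Tue 2004:Sun 2008:Fri 2012:Wed 2016:Mon✓ 2020:Sat 2024:Thu 2028:Tue 2032:Sun
Monday: 1960, 1988, 2016 → 3.

3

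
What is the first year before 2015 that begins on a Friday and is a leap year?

Jan 1 advances by 2 weekdays after a leap year and by 1 after a common year.
2015: Jan 1 is Thursday.
2014: Wednesday
2013: Tuesday
2012: Sunday (leap)
2011: Saturday
2010: Friday
2009: Thursday
2008: Tuesday (leap)
2007: Monday
2006: Sunday
2005: Saturday
2004: Thursday (leap)
2003: Wednesday
2002: Tuesday
2001: Monday
2000: Saturday (leap)
1999: Friday
1998: Thursday
1997: Wednesday
1996: Monday (leap)
1995: Sunday
1994: Saturday
1993: Friday
1992: Wednesday (leap)
1991: Tuesday
1990: Monday
1989: Sunday
1988: Friday (leap)
1988 begins on a Friday and is a leap year.

1988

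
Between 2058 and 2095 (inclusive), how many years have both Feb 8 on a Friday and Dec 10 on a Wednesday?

2

Check each year's weekday for Feb 8 and Dec 10:
  2058: Fri/Tue  2059: Sat/Wed  2060: Sun/Fri  2061: Tue/Sat  2062: Wed/Sun  2063: Thu/Mon  2064: Fri/Wed ✓  2065: Sun/Thu  2066: Mon/Fri  2067: Tue/Sat  2068: Wed/Mon  2069: Fri/Tue  2070: Sat/Wed  2071: Sun/Thu  …(10 more)…  2082: Sun/Thu  2083: Mon/Fri  2084: Tue/Sun  2085: Thu/Mon  2086: Fri/Tue  2087: Sat/Wed  2088: Sun/Fri  2089: Tue/Sat  2090: Wed/Sun  2091: Thu/Mon  2092: Fri/Wed ✓  2093: Sun/Thu  2094: Mon/Fri  2095: Tue/Sat
Both conditions hold in: 2064, 2092 — 2.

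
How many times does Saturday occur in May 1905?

May 1905 has 31 days and begins on Monday.
The first Saturday is May 6.
Saturdays fall on 6, 13, 20, 27 — that's 4.

4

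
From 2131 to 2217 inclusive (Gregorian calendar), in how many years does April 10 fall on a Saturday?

11

Track April 10's weekday year by year (advancing +1, or +2 across a Feb 29):
  2131: Tue  2132: Thu (+2)  2133: Fri (+1)  2134: Sat (+1) ✓  2135: Sun (+1)
  2136: Tue (+2)  2137: Wed (+1)  2138: Thu (+1)  2139: Fri (+1)  2140: Sun (+2)
  2141: Mon (+1)  2142: Tue (+1)  2143: Wed (+1)  2144: Fri (+2)  … (59 more years) …
  2204: Tue (+2)  2205: Wed (+1)  2206: Thu (+1)  2207: Fri (+1)  2208: Sun (+2)
  2209: Mon (+1)  2210: Tue (+1)  2211: Wed (+1)  2212: Fri (+2)  2213: Sat (+1) ✓
  2214: Sun (+1)  2215: Mon (+1)  2216: Wed (+2)  2217: Thu (+1)
Saturday years: 2134, 2145, 2151, 2156, 2162, 2173, 2179, 2184, 2190, 2202, 2213 — 11 in total.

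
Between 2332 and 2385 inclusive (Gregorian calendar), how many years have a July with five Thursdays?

22

July has 31 days; it has five Thursdays when Thursday falls among the first (month-length − 28) days — i.e. when July 1 is one of Thursday/Wednesday/Tuesday.
July 1 by year: 2332:Fri 2333:Sat 2334:Sun 2335:Mon 2336:Wed✓ 2337:Thu✓ 2338:Fri 2339:Sat 2340:Mon 2341:Tue✓ 2342:Wed✓ 2343:Thu✓ 2344:Sat 2345:Sun 2346:Mon …(24 more)… 2371:Thu✓ 2372:Sat 2373:Sun 2374:Mon 2375:Tue✓ 2376:Thu✓ 2377:Fri 2378:Sat 2379:Sun 2380:Tue✓ 2381:Wed✓ 2382:Thu✓ 2383:Fri 2384:Sun 2385:Mon
Years with five Thursdays: 2336, 2337, 2341, 2342, 2343, 2347, 2348, 2352, 2353, 2354, 2358, 2359, 2364, 2365, 2369, 2370, 2371, 2375, 2376, 2380, 2381, 2382 → 22.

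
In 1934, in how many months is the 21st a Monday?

1

Check the 21st of each month of 1934: Jan 21: Sun, Feb 21: Wed, Mar 21: Wed, Apr 21: Sat, May 21: Mon, Jun 21: Thu, Jul 21: Sat, Aug 21: Tue, Sep 21: Fri, Oct 21: Sun, Nov 21: Wed, Dec 21: Fri.
Monday occurs in May — 1 month.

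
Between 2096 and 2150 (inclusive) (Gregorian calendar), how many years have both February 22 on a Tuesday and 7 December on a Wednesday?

Check each year's weekday for February 22 and 7 December:
  2096: Wed/Fri  2097: Fri/Sat  2098: Sat/Sun  2099: Sun/Mon  2100: Mon/Tue  2101: Tue/Wed ✓  2102: Wed/Thu  2103: Thu/Fri  2104: Fri/Sun  2105: Sun/Mon  2106: Mon/Tue  2107: Tue/Wed ✓  2108: Wed/Fri  2109: Fri/Sat  …(27 more)…  2137: Fri/Sat  2138: Sat/Sun  2139: Sun/Mon  2140: Mon/Wed  2141: Wed/Thu  2142: Thu/Fri  2143: Fri/Sat  2144: Sat/Mon  2145: Mon/Tue  2146: Tue/Wed ✓  2147: Wed/Thu  2148: Thu/Sat  2149: Sat/Sun  2150: Sun/Mon
Both conditions hold in: 2101, 2107, 2118, 2129, 2135, 2146 — 6.

6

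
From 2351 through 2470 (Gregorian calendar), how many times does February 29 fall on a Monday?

4

Leap years in 2351–2470: 30 of them.
Feb 29 weekday advances by 5 (mod 7) from one leap year to the next four years later (or differs when a century non-leap intervenes).
Leap-day weekdays: 2352:Fri 2356:Wed 2360:Mon✓ 2364:Sat 2368:Thu 2372:Tue 2376:Sun 2380:Fri 2384:Wed 2388:Mon✓ 2392:Sat 2396:Thu 2400:Tue …(4 more)… 2420:Sat 2424:Thu 2428:Tue 2432:Sun 2436:Fri 2440:Wed 2444:Mon✓ 2448:Sat 2452:Thu 2456:Tue 2460:Sun 2464:Fri 2468:Wed
Monday: 2360, 2388, 2416, 2444 → 4.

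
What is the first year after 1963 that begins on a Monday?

1968

Jan 1 advances by 2 weekdays after a leap year and by 1 after a common year.
1963: Jan 1 is Tuesday.
1964: Wednesday (leap)
1965: Friday
1966: Saturday
1967: Sunday
1968: Monday (leap)
1968 begins on a Monday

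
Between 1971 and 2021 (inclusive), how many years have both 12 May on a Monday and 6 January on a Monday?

5

Check each year's weekday for 12 May and 6 January:
  1971: Wed/Wed  1972: Fri/Thu  1973: Sat/Sat  1974: Sun/Sun  1975: Mon/Mon ✓  1976: Wed/Tue  1977: Thu/Thu  1978: Fri/Fri  1979: Sat/Sat  1980: Mon/Sun  1981: Tue/Tue  1982: Wed/Wed  1983: Thu/Thu  1984: Sat/Fri  …(23 more)…  2008: Mon/Sun  2009: Tue/Tue  2010: Wed/Wed  2011: Thu/Thu  2012: Sat/Fri  2013: Sun/Sun  2014: Mon/Mon ✓  2015: Tue/Tue  2016: Thu/Wed  2017: Fri/Fri  2018: Sat/Sat  2019: Sun/Sun  2020: Tue/Mon  2021: Wed/Wed
Both conditions hold in: 1975, 1986, 1997, 2003, 2014 — 5.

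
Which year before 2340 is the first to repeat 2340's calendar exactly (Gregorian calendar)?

2312

Two years share a calendar iff Jan 1 falls on the same weekday and both are leap or both are common. 2340: Jan 1 is Monday, leap year.
2339: Jan 1 Sunday, common
2338: Jan 1 Saturday, common
2337: Jan 1 Friday, common
2336: Jan 1 Wednesday, leap
2335: Jan 1 Tuesday, common
2334: Jan 1 Monday, common
2333: Jan 1 Sunday, common
2332: Jan 1 Friday, leap
2331: Jan 1 Thursday, common
2330: Jan 1 Wednesday, common
2329: Jan 1 Tuesday, common
2328: Jan 1 Sunday, leap
2327: Jan 1 Saturday, common
2326: Jan 1 Friday, common
2325: Jan 1 Thursday, common
2324: Jan 1 Tuesday, leap
2323: Jan 1 Monday, common
2322: Jan 1 Sunday, common
2321: Jan 1 Saturday, common
2320: Jan 1 Thursday, leap
2319: Jan 1 Wednesday, common
2318: Jan 1 Tuesday, common
2317: Jan 1 Monday, common
2316: Jan 1 Saturday, leap
2315: Jan 1 Friday, common
2314: Jan 1 Thursday, common
2313: Jan 1 Wednesday, common
2312: Jan 1 Monday, leap
2312 matches on both conditions.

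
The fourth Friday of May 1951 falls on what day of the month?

25

May 1, 1951 is a Tuesday, so the first Friday is the 4th.
The fourth Friday is 4 + 21 = 25.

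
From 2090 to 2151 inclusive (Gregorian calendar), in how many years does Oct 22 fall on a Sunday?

Track Oct 22's weekday year by year (advancing +1, or +2 across a Feb 29):
  2090: Sun ✓  2091: Mon (+1)  2092: Wed (+2)  2093: Thu (+1)  2094: Fri (+1)
  2095: Sat (+1)  2096: Mon (+2)  2097: Tue (+1)  2098: Wed (+1)  2099: Thu (+1)
  2100: Fri (+1)  2101: Sat (+1)  2102: Sun (+1) ✓  2103: Mon (+1)  … (34 more years) …
  2138: Wed (+1)  2139: Thu (+1)  2140: Sat (+2)  2141: Sun (+1) ✓  2142: Mon (+1)
  2143: Tue (+1)  2144: Thu (+2)  2145: Fri (+1)  2146: Sat (+1)  2147: Sun (+1) ✓
  2148: Tue (+2)  2149: Wed (+1)  2150: Thu (+1)  2151: Fri (+1)
Sunday years: 2090, 2102, 2113, 2119, 2124, 2130, 2141, 2147 — 8 in total.

8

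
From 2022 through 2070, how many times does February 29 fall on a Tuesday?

2

Leap years in 2022–2070: 12 of them.
Feb 29 weekday advances by 5 (mod 7) from one leap year to the next four years later (or differs when a century non-leap intervenes).
Leap-day weekdays: 2024:Thu 2028:Tue✓ 2032:Sun 2036:Fri 2040:Wed 2044:Mon 2048:Sat 2052:Thu 2056:Tue✓ 2060:Sun 2064:Fri 2068:Wed
Tuesday: 2028, 2056 → 2.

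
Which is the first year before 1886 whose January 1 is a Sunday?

1882

Jan 1 advances by 2 weekdays after a leap year and by 1 after a common year.
1886: Jan 1 is Friday.
1885: Thursday
1884: Tuesday (leap)
1883: Monday
1882: Sunday
1882 begins on a Sunday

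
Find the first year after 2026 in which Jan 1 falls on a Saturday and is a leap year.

Jan 1 advances by 2 weekdays after a leap year and by 1 after a common year.
2026: Jan 1 is Thursday.
2027: Friday
2028: Saturday (leap)
2028 begins on a Saturday and is a leap year.

2028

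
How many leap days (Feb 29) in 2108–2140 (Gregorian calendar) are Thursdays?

Leap years in 2108–2140: 9 of them.
Feb 29 weekday advances by 5 (mod 7) from one leap year to the next four years later (or differs when a century non-leap intervenes).
Leap-day weekdays: 2108:Wed 2112:Mon 2116:Sat 2120:Thu✓ 2124:Tue 2128:Sun 2132:Fri 2136:Wed 2140:Mon
Thursday: 2120 → 1.

1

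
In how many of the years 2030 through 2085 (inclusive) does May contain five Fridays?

May has 31 days; it has five Fridays when Friday falls among the first (month-length − 28) days — i.e. when May 1 is one of Friday/Thursday/Wednesday.
May 1 by year: 2030:Wed✓ 2031:Thu✓ 2032:Sat 2033:Sun 2034:Mon 2035:Tue 2036:Thu✓ 2037:Fri✓ 2038:Sat 2039:Sun 2040:Tue 2041:Wed✓ 2042:Thu✓ 2043:Fri✓ 2044:Sun …(26 more)… 2071:Fri✓ 2072:Sun 2073:Mon 2074:Tue 2075:Wed✓ 2076:Fri✓ 2077:Sat 2078:Sun 2079:Mon 2080:Wed✓ 2081:Thu✓ 2082:Fri✓ 2083:Sat 2084:Mon 2085:Tue
Years with five Fridays: 2030, 2031, 2036, 2037, 2041, 2042, 2043, 2047, 2048, 2052, 2053, 2054, 2058, 2059, 2064, 2065, 2069, 2070, 2071, 2075, 2076, 2080, 2081, 2082 → 24.

24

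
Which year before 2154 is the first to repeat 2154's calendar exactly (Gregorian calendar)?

2143

Two years share a calendar iff Jan 1 falls on the same weekday and both are leap or both are common. 2154: Jan 1 is Tuesday, common year.
2153: Jan 1 Monday, common
2152: Jan 1 Saturday, leap
2151: Jan 1 Friday, common
2150: Jan 1 Thursday, common
2149: Jan 1 Wednesday, common
2148: Jan 1 Monday, leap
2147: Jan 1 Sunday, common
2146: Jan 1 Saturday, common
2145: Jan 1 Friday, common
2144: Jan 1 Wednesday, leap
2143: Jan 1 Tuesday, common
2143 matches on both conditions.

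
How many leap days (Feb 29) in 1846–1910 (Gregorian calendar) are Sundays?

2

Leap years in 1846–1910: 15 of them.
Feb 29 weekday advances by 5 (mod 7) from one leap year to the next four years later (or differs when a century non-leap intervenes).
Leap-day weekdays: 1848:Tue 1852:Sun✓ 1856:Fri 1860:Wed 1864:Mon 1868:Sat 1872:Thu 1876:Tue 1880:Sun✓ 1884:Fri 1888:Wed 1892:Mon 1896:Sat 1904:Mon 1908:Sat
Sunday: 1852, 1880 → 2.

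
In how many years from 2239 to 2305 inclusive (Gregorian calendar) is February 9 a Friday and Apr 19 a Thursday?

7

Check each year's weekday for February 9 and Apr 19:
  2239: Sat/Fri  2240: Sun/Sun  2241: Tue/Mon  2242: Wed/Tue  2243: Thu/Wed  2244: Fri/Fri  2245: Sun/Sat  2246: Mon/Sun  2247: Tue/Mon  2248: Wed/Wed  2249: Fri/Thu ✓  2250: Sat/Fri  2251: Sun/Sat  2252: Mon/Mon  …(39 more)…  2292: Tue/Tue  2293: Thu/Wed  2294: Fri/Thu ✓  2295: Sat/Fri  2296: Sun/Sun  2297: Tue/Mon  2298: Wed/Tue  2299: Thu/Wed  2300: Fri/Thu ✓  2301: Sat/Fri  2302: Sun/Sat  2303: Mon/Sun  2304: Tue/Tue  2305: Thu/Wed
Both conditions hold in: 2249, 2255, 2266, 2277, 2283, 2294, 2300 — 7.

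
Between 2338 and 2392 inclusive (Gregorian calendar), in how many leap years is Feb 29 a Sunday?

2

Leap years in 2338–2392: 14 of them.
Feb 29 weekday advances by 5 (mod 7) from one leap year to the next four years later (or differs when a century non-leap intervenes).
Leap-day weekdays: 2340:Thu 2344:Tue 2348:Sun✓ 2352:Fri 2356:Wed 2360:Mon 2364:Sat 2368:Thu 2372:Tue 2376:Sun✓ 2380:Fri 2384:Wed 2388:Mon 2392:Sat
Sunday: 2348, 2376 → 2.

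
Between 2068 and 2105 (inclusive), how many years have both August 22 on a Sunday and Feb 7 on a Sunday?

Check each year's weekday for August 22 and Feb 7:
  2068: Wed/Tue  2069: Thu/Thu  2070: Fri/Fri  2071: Sat/Sat  2072: Mon/Sun  2073: Tue/Tue  2074: Wed/Wed  2075: Thu/Thu  2076: Sat/Fri  2077: Sun/Sun ✓  2078: Mon/Mon  2079: Tue/Tue  2080: Thu/Wed  2081: Fri/Fri  …(10 more)…  2092: Fri/Thu  2093: Sat/Sat  2094: Sun/Sun ✓  2095: Mon/Mon  2096: Wed/Tue  2097: Thu/Thu  2098: Fri/Fri  2099: Sat/Sat  2100: Sun/Sun ✓  2101: Mon/Mon  2102: Tue/Tue  2103: Wed/Wed  2104: Fri/Thu  2105: Sat/Sat
Both conditions hold in: 2077, 2083, 2094, 2100 — 4.

4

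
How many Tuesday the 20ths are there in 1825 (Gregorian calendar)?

Check the 20th of each month of 1825: Jan 20: Thu, Feb 20: Sun, Mar 20: Sun, Apr 20: Wed, May 20: Fri, Jun 20: Mon, Jul 20: Wed, Aug 20: Sat, Sep 20: Tue, Oct 20: Thu, Nov 20: Sun, Dec 20: Tue.
Tuesday occurs in September, December — 2 months.

2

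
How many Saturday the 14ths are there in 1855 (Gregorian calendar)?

2

Check the 14th of each month of 1855: Jan 14: Sun, Feb 14: Wed, Mar 14: Wed, Apr 14: Sat, May 14: Mon, Jun 14: Thu, Jul 14: Sat, Aug 14: Tue, Sep 14: Fri, Oct 14: Sun, Nov 14: Wed, Dec 14: Fri.
Saturday occurs in April, July — 2 months.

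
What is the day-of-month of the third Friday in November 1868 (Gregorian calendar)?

20

November 1, 1868 is a Sunday, so the first Friday is the 6th.
The third Friday is 6 + 14 = 20.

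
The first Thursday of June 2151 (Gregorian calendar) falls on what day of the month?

June 1, 2151 is a Tuesday, so the first Thursday is the 3rd.
The first Thursday is 3 + 0 = 3.

3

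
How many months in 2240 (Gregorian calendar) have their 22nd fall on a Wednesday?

Check the 22nd of each month of 2240: Jan 22: Wed, Feb 22: Sat, Mar 22: Sun, Apr 22: Wed, May 22: Fri, Jun 22: Mon, Jul 22: Wed, Aug 22: Sat, Sep 22: Tue, Oct 22: Thu, Nov 22: Sun, Dec 22: Tue.
Wednesday occurs in January, April, July — 3 months.

3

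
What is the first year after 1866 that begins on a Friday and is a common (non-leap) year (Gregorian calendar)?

Jan 1 advances by 2 weekdays after a leap year and by 1 after a common year.
1866: Jan 1 is Monday.
1867: Tuesday
1868: Wednesday (leap)
1869: Friday
1869 begins on a Friday and is a common year.

1869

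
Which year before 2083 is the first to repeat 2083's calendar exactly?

Two years share a calendar iff Jan 1 falls on the same weekday and both are leap or both are common. 2083: Jan 1 is Friday, common year.
2082: Jan 1 Thursday, common
2081: Jan 1 Wednesday, common
2080: Jan 1 Monday, leap
2079: Jan 1 Sunday, common
2078: Jan 1 Saturday, common
2077: Jan 1 Friday, common
2077 matches on both conditions.

2077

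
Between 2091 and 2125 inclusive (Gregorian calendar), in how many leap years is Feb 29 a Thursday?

Leap years in 2091–2125: 8 of them.
Feb 29 weekday advances by 5 (mod 7) from one leap year to the next four years later (or differs when a century non-leap intervenes).
Leap-day weekdays: 2092:Fri 2096:Wed 2104:Fri 2108:Wed 2112:Mon 2116:Sat 2120:Thu✓ 2124:Tue
Thursday: 2120 → 1.

1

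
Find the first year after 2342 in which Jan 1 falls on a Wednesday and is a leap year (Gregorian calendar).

Jan 1 advances by 2 weekdays after a leap year and by 1 after a common year.
2342: Jan 1 is Thursday.
2343: Friday
2344: Saturday (leap)
2345: Monday
2346: Tuesday
2347: Wednesday
2348: Thursday (leap)
2349: Saturday
2350: Sunday
2351: Monday
2352: Tuesday (leap)
2353: Thursday
2354: Friday
2355: Saturday
2356: Sunday (leap)
2357: Tuesday
2358: Wednesday
2359: Thursday
2360: Friday (leap)
2361: Sunday
2362: Monday
2363: Tuesday
2364: Wednesday (leap)
2364 begins on a Wednesday and is a leap year.

2364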